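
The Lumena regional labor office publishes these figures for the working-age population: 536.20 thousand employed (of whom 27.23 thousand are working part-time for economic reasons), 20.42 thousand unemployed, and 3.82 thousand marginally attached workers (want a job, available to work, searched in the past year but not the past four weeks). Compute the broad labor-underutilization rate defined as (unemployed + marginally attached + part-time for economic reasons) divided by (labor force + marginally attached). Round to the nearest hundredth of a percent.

Labor force = 536.20 + 20.42 = 556.62 thousand.
Numerator = 20.42 + 3.82 + 27.23 = 51.47 thousand.
Denominator = 556.62 + 3.82 = 560.44 thousand.
Broad rate = 51.47 / 560.44 = 9.18%.

Broad underutilization rate ≈ 9.18%.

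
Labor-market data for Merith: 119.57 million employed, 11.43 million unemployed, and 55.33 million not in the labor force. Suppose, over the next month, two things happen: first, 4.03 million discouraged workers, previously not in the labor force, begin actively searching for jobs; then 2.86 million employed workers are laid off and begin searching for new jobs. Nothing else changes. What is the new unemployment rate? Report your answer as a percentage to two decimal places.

Initially, labor force = 119.57 + 11.43 = 131.00 million, so u = 11.43/131.00 = 8.73%.
After the first change, unemployed and labor force both rise by 4.03 → E = 119.57, U = 15.46, labor force = 135.03 million.
After the second change, employed falls and unemployed rises by 2.86; labor force unchanged → E = 116.71, U = 18.32, labor force = 135.03 million.
New unemployment rate = 18.32 / 135.03 = 13.57%.

New unemployment rate ≈ 13.57%.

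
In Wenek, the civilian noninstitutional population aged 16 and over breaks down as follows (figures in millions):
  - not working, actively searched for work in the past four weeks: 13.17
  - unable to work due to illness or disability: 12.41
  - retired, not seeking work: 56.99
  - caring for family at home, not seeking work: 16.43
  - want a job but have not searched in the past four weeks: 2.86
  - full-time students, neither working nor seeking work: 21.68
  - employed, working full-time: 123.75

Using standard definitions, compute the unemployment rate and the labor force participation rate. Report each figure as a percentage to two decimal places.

Unemployment rate ≈ 9.62%; labor force participation rate ≈ 55.37%.

Employed = 123.75 million.
Unemployed = 13.17 million.
Labor force = 123.75 + 13.17 = 136.92 million.
Not in labor force = 12.41 + 56.99 + 16.43 + 2.86 + 21.68 = 110.37 million (those not working and not actively searching are outside the labor force — including those who want a job but have given up searching).
Civilian working-age population = 136.92 + 110.37 = 247.29 million.
Unemployment rate = 13.17 / 136.92 = 9.62%.
Labor force participation rate = 136.92 / 247.29 = 55.37%.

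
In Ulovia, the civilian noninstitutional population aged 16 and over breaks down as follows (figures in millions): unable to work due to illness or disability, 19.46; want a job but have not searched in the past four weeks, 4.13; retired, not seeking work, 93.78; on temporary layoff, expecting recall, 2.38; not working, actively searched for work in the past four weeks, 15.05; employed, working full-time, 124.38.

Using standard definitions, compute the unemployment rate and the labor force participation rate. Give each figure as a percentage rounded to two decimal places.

Unemployment rate ≈ 12.29%; labor force participation rate ≈ 54.71%.

Employed = 124.38 million.
Unemployed = 2.38 + 15.05 = 17.43 million (jobless and actively searching, or on temporary layoff).
Labor force = 124.38 + 17.43 = 141.81 million.
Not in labor force = 19.46 + 4.13 + 93.78 = 117.37 million (those not working and not actively searching are outside the labor force — including those who want a job but have given up searching).
Civilian working-age population = 141.81 + 117.37 = 259.18 million.
Unemployment rate = 17.43 / 141.81 = 12.29%.
Labor force participation rate = 141.81 / 259.18 = 54.71%.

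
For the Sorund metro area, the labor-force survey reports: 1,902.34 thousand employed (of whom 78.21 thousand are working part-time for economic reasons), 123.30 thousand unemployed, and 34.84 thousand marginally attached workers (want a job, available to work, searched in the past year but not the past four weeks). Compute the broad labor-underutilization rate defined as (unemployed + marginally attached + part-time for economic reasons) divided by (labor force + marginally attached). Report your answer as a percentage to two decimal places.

Labor force = 1,902.34 + 123.30 = 2,025.64 thousand.
Numerator = 123.30 + 34.84 + 78.21 = 236.35 thousand.
Denominator = 2,025.64 + 34.84 = 2,060.48 thousand.
Broad rate = 236.35 / 2,060.48 = 11.47%.

Broad underutilization rate ≈ 11.47%.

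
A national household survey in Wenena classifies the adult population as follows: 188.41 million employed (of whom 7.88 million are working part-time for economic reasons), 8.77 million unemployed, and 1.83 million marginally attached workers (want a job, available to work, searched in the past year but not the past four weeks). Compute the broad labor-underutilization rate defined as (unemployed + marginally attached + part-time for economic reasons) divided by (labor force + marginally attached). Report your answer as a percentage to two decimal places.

Broad underutilization rate ≈ 9.29%.

Labor force = 188.41 + 8.77 = 197.18 million.
Numerator = 8.77 + 1.83 + 7.88 = 18.48 million.
Denominator = 197.18 + 1.83 = 199.01 million.
Broad rate = 18.48 / 199.01 = 9.29%.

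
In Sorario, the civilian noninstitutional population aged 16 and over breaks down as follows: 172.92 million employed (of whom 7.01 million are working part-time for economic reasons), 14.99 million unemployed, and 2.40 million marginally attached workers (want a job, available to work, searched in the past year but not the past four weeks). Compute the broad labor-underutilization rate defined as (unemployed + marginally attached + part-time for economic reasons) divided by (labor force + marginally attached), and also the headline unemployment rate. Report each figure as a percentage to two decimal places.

Broad underutilization rate ≈ 12.82%; headline unemployment rate ≈ 7.98%.

Labor force = 172.92 + 14.99 = 187.91 million.
Numerator = 14.99 + 2.40 + 7.01 = 24.40 million.
Denominator = 187.91 + 2.40 = 190.31 million.
Broad rate = 24.40 / 190.31 = 12.82%.
Headline unemployment rate = 14.99 / 187.91 = 7.98%.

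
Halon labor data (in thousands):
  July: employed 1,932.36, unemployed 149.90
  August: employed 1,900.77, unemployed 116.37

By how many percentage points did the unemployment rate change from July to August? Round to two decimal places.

July: labor force = 1,932.36 + 149.90 = 2,082.26; u = 149.90/2,082.26 = 7.20%.
August: labor force = 1,900.77 + 116.37 = 2,017.14; u = 116.37/2,017.14 = 5.77%.
Change = 5.77% − 7.20% = −1.43 pp.

The unemployment rate changed by −1.43 percentage points.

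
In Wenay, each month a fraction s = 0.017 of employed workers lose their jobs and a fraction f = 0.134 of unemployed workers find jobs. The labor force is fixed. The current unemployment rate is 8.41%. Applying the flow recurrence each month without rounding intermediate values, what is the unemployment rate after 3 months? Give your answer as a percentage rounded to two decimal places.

Unemployment rate after three months ≈ 9.52%.

With a fixed labor force, u_{t+1} = u_t + s·(1−u_t) − f·u_t = u_t·(1−s−f) + s.
Here 1−s−f = 0.849 and s = 0.017.
u_1 = 0.084100 × 0.849 + 0.017 = 0.088401.
u_2 = 0.088401 × 0.849 + 0.017 = 0.092052.
u_3 = 0.092052 × 0.849 + 0.017 = 0.095152.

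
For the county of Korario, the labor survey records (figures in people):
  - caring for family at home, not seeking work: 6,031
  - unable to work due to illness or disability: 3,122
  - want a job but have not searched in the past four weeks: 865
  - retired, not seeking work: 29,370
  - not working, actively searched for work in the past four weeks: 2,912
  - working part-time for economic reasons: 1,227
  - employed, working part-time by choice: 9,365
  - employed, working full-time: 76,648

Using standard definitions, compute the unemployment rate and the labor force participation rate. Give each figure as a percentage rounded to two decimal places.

Unemployment rate ≈ 3.23%; labor force participation rate ≈ 69.59%.

Employed = 1,227 + 9,365 + 76,648 = 87,240 (anyone who worked, including part-time for economic reasons, counts as employed).
Unemployed = 2,912.
Labor force = 87,240 + 2,912 = 90,152.
Not in labor force = 6,031 + 3,122 + 865 + 29,370 = 39,388 (those not working and not actively searching are outside the labor force — including those who want a job but have given up searching).
Civilian working-age population = 90,152 + 39,388 = 129,540.
Unemployment rate = 2,912 / 90,152 = 3.23%.
Labor force participation rate = 90,152 / 129,540 = 69.59%.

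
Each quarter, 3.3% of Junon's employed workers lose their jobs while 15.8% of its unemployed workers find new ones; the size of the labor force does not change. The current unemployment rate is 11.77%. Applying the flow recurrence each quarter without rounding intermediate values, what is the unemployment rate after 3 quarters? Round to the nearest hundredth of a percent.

With a fixed labor force, u_{t+1} = u_t + s·(1−u_t) − f·u_t = u_t·(1−s−f) + s.
Here 1−s−f = 0.809 and s = 0.033.
u_1 = 0.117700 × 0.809 + 0.033 = 0.128219.
u_2 = 0.128219 × 0.809 + 0.033 = 0.136729.
u_3 = 0.136729 × 0.809 + 0.033 = 0.143614.

Unemployment rate after three quarters ≈ 14.36%.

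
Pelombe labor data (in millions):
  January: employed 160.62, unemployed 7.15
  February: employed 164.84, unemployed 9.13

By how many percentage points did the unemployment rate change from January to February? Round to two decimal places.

January: labor force = 160.62 + 7.15 = 167.77; u = 7.15/167.77 = 4.26%.
February: labor force = 164.84 + 9.13 = 173.97; u = 9.13/173.97 = 5.25%.
Change = 5.25% − 4.26% = +0.99 pp.

The unemployment rate changed by +0.99 percentage points.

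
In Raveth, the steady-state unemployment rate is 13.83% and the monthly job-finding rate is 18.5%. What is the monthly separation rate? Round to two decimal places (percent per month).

From u* = s/(s+f): s = u·f/(1−u).
s = 0.1383 × 18.5 / (1 − 0.1383) = 2.5586 / 0.8617 ≈ 2.97% per month.

Separation rate ≈ 2.97% per month.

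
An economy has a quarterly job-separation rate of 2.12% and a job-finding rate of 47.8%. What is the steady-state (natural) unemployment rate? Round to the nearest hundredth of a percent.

At steady state the flows balance: s·E = f·U, so U/(E+U) = s/(s+f).
u* = 2.12 / (2.12 + 47.8) = 2.12 / 49.92 = 4.25%.

Steady-state unemployment rate ≈ 4.25%.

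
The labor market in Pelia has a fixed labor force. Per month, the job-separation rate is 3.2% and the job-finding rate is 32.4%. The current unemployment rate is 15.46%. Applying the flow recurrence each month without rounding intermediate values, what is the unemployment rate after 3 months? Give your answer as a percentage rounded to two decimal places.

Unemployment rate after three months ≈ 10.72%.

With a fixed labor force, u_{t+1} = u_t + s·(1−u_t) − f·u_t = u_t·(1−s−f) + s.
Here 1−s−f = 0.644 and s = 0.032.
u_1 = 0.154600 × 0.644 + 0.032 = 0.131562.
u_2 = 0.131562 × 0.644 + 0.032 = 0.116726.
u_3 = 0.116726 × 0.644 + 0.032 = 0.107172.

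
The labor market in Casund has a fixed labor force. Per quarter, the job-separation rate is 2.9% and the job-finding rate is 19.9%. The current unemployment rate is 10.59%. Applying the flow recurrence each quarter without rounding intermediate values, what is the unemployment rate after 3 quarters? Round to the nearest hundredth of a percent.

With a fixed labor force, u_{t+1} = u_t + s·(1−u_t) − f·u_t = u_t·(1−s−f) + s.
Here 1−s−f = 0.772 and s = 0.029.
u_1 = 0.105900 × 0.772 + 0.029 = 0.110755.
u_2 = 0.110755 × 0.772 + 0.029 = 0.114503.
u_3 = 0.114503 × 0.772 + 0.029 = 0.117396.

Unemployment rate after three quarters ≈ 11.74%.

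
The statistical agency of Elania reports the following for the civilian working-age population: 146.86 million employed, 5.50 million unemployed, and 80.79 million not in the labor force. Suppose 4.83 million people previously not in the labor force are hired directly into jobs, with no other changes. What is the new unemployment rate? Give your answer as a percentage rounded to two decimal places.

New unemployment rate ≈ 3.50%.

Initially, labor force = 146.86 + 5.50 = 152.36 million, so u = 5.50/152.36 = 3.61%.
After the change, employed and labor force both rise by 4.83; unemployed unchanged → E = 151.69, U = 5.50, labor force = 157.19 million.
New unemployment rate = 5.50 / 157.19 = 3.50%.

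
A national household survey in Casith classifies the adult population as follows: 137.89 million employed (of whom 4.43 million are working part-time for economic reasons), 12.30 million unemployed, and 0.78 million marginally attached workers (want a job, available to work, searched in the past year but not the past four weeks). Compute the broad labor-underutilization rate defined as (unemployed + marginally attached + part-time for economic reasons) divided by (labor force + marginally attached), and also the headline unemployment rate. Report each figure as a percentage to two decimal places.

Labor force = 137.89 + 12.30 = 150.19 million.
Numerator = 12.30 + 0.78 + 4.43 = 17.51 million.
Denominator = 150.19 + 0.78 = 150.97 million.
Broad rate = 17.51 / 150.97 = 11.60%.
Headline unemployment rate = 12.30 / 150.19 = 8.19%.

Broad underutilization rate ≈ 11.60%; headline unemployment rate ≈ 8.19%.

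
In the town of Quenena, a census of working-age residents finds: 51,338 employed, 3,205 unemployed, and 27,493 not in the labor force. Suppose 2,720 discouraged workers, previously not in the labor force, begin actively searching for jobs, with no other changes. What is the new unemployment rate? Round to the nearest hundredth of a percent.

Initially, labor force = 51,338 + 3,205 = 54,543, so u = 3,205/54,543 = 5.88%.
After the change, unemployed and labor force both rise by 2,720 → E = 51,338, U = 5,925, labor force = 57,263.
New unemployment rate = 5,925 / 57,263 = 10.35%.

New unemployment rate ≈ 10.35%.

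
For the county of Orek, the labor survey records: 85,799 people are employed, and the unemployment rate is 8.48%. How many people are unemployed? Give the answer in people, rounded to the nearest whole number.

Let U be the number unemployed. The labor force is E + U, and U/(E+U) = 0.0848.
So U = 0.0848 × 85,799 / (1 − 0.0848) = 7275.76 / 0.9152 ≈ 7,950.

About 7,950 are unemployed.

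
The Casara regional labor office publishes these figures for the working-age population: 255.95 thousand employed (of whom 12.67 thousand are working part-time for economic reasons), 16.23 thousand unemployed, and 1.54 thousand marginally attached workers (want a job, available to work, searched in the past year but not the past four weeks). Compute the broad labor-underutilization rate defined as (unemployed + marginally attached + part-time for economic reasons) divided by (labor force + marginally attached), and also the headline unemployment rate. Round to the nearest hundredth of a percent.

Labor force = 255.95 + 16.23 = 272.18 thousand.
Numerator = 16.23 + 1.54 + 12.67 = 30.44 thousand.
Denominator = 272.18 + 1.54 = 273.72 thousand.
Broad rate = 30.44 / 273.72 = 11.12%.
Headline unemployment rate = 16.23 / 272.18 = 5.96%.

Broad underutilization rate ≈ 11.12%; headline unemployment rate ≈ 5.96%.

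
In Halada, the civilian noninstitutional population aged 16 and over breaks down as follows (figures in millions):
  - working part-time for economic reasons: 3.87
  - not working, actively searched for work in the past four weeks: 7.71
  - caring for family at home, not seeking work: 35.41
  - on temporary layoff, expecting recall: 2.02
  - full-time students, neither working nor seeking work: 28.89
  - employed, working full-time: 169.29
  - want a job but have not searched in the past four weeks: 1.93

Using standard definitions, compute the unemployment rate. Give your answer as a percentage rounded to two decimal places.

Unemployment rate ≈ 5.32%.

Employed = 3.87 + 169.29 = 173.16 million (anyone who worked, including part-time for economic reasons, counts as employed).
Unemployed = 7.71 + 2.02 = 9.73 million (jobless and actively searching, or on temporary layoff).
Labor force = 173.16 + 9.73 = 182.89 million.
Unemployment rate = 9.73 / 182.89 = 5.32%.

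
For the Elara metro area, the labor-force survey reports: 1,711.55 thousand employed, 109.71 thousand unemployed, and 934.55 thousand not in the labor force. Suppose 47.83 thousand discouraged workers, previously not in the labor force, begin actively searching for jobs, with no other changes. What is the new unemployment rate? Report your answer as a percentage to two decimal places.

Initially, labor force = 1,711.55 + 109.71 = 1,821.26 thousand, so u = 109.71/1,821.26 = 6.02%.
After the change, unemployed and labor force both rise by 47.83 → E = 1,711.55, U = 157.54, labor force = 1,869.09 thousand.
New unemployment rate = 157.54 / 1,869.09 = 8.43%.

New unemployment rate ≈ 8.43%.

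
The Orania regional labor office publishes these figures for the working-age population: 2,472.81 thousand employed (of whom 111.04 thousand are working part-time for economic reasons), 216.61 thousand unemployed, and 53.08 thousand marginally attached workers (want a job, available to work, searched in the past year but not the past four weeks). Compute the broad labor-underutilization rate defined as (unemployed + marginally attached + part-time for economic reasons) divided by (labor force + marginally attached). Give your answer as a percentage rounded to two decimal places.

Labor force = 2,472.81 + 216.61 = 2,689.42 thousand.
Numerator = 216.61 + 53.08 + 111.04 = 380.73 thousand.
Denominator = 2,689.42 + 53.08 = 2,742.50 thousand.
Broad rate = 380.73 / 2,742.50 = 13.88%.

Broad underutilization rate ≈ 13.88%.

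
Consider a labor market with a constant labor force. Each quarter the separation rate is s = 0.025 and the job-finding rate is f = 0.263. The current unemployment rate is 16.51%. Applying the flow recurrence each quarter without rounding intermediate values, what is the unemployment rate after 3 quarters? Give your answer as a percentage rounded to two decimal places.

Unemployment rate after three quarters ≈ 11.51%.

With a fixed labor force, u_{t+1} = u_t + s·(1−u_t) − f·u_t = u_t·(1−s−f) + s.
Here 1−s−f = 0.712 and s = 0.025.
u_1 = 0.165100 × 0.712 + 0.025 = 0.142551.
u_2 = 0.142551 × 0.712 + 0.025 = 0.126496.
u_3 = 0.126496 × 0.712 + 0.025 = 0.115065.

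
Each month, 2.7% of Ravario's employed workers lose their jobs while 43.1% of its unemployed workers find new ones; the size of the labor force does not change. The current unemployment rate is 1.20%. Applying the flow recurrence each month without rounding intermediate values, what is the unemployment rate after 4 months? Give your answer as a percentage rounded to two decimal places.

With a fixed labor force, u_{t+1} = u_t + s·(1−u_t) − f·u_t = u_t·(1−s−f) + s.
Here 1−s−f = 0.542 and s = 0.027.
u_1 = 0.012000 × 0.542 + 0.027 = 0.033504.
u_2 = 0.033504 × 0.542 + 0.027 = 0.045159.
u_3 = 0.045159 × 0.542 + 0.027 = 0.051476.
u_4 = 0.051476 × 0.542 + 0.027 = 0.054900.

Unemployment rate after four months ≈ 5.49%.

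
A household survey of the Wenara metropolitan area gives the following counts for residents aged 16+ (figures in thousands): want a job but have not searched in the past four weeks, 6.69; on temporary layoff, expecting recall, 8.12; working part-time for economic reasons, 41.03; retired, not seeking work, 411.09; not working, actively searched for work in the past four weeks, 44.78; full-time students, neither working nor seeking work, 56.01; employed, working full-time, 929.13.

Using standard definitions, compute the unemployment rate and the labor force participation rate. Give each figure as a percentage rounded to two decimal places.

Employed = 41.03 + 929.13 = 970.16 thousand (anyone who worked, including part-time for economic reasons, counts as employed).
Unemployed = 8.12 + 44.78 = 52.90 thousand (jobless and actively searching, or on temporary layoff).
Labor force = 970.16 + 52.90 = 1,023.06 thousand.
Not in labor force = 6.69 + 411.09 + 56.01 = 473.79 thousand (those not working and not actively searching are outside the labor force — including those who want a job but have given up searching).
Civilian working-age population = 1,023.06 + 473.79 = 1,496.85 thousand.
Unemployment rate = 52.90 / 1,023.06 = 5.17%.
Labor force participation rate = 1,023.06 / 1,496.85 = 68.35%.

Unemployment rate ≈ 5.17%; labor force participation rate ≈ 68.35%.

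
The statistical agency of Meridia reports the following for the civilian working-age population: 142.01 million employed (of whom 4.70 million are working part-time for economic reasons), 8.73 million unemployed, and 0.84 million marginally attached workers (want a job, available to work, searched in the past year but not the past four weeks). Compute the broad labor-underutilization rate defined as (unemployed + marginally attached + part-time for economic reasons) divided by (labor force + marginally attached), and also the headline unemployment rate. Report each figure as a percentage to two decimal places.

Broad underutilization rate ≈ 9.41%; headline unemployment rate ≈ 5.79%.

Labor force = 142.01 + 8.73 = 150.74 million.
Numerator = 8.73 + 0.84 + 4.70 = 14.27 million.
Denominator = 150.74 + 0.84 = 151.58 million.
Broad rate = 14.27 / 151.58 = 9.41%.
Headline unemployment rate = 8.73 / 150.74 = 5.79%.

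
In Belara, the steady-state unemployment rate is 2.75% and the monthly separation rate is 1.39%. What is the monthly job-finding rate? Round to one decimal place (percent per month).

From u* = s/(s+f): f = s·(1−u)/u.
f = 1.39 × (1 − 0.0275) / 0.0275 = 1.3518 / 0.0275 ≈ 49.2% per month.

Job-finding rate ≈ 49.2% per month.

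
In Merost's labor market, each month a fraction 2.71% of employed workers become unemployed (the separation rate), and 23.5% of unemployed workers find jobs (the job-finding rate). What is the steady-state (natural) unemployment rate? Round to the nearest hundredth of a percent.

At steady state the flows balance: s·E = f·U, so U/(E+U) = s/(s+f).
u* = 2.71 / (2.71 + 23.5) = 2.71 / 26.21 = 10.34%.

Steady-state unemployment rate ≈ 10.34%.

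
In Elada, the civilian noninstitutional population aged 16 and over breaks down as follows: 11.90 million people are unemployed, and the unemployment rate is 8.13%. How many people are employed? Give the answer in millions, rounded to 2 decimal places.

About 134.47 million are employed.

Labor force = U / u = 11.90 / 0.0813 ≈ 146.37 million.
Employed = labor force − unemployed = 146.37 − 11.90 = 134.47 million.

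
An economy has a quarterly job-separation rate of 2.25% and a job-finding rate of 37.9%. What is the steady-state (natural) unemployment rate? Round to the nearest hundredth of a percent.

Steady-state unemployment rate ≈ 5.60%.

At steady state the flows balance: s·E = f·U, so U/(E+U) = s/(s+f).
u* = 2.25 / (2.25 + 37.9) = 2.25 / 40.15 = 5.60%.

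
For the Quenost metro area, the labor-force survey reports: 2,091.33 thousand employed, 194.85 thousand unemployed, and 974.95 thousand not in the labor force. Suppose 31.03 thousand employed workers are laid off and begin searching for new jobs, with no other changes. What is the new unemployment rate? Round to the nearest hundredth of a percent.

New unemployment rate ≈ 9.88%.

Initially, labor force = 2,091.33 + 194.85 = 2,286.18 thousand, so u = 194.85/2,286.18 = 8.52%.
After the change, employed falls and unemployed rises by 31.03; labor force unchanged → E = 2,060.30, U = 225.88, labor force = 2,286.18 thousand.
New unemployment rate = 225.88 / 2,286.18 = 9.88%.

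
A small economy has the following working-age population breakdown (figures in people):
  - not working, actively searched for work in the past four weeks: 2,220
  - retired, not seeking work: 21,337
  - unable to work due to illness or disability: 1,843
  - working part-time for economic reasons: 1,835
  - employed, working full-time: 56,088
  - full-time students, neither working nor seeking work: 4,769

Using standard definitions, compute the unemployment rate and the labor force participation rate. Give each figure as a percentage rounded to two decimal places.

Employed = 1,835 + 56,088 = 57,923 (anyone who worked, including part-time for economic reasons, counts as employed).
Unemployed = 2,220.
Labor force = 57,923 + 2,220 = 60,143.
Not in labor force = 21,337 + 1,843 + 4,769 = 27,949 (those not working and not actively searching are outside the labor force).
Civilian working-age population = 60,143 + 27,949 = 88,092.
Unemployment rate = 2,220 / 60,143 = 3.69%.
Labor force participation rate = 60,143 / 88,092 = 68.27%.

Unemployment rate ≈ 3.69%; labor force participation rate ≈ 68.27%.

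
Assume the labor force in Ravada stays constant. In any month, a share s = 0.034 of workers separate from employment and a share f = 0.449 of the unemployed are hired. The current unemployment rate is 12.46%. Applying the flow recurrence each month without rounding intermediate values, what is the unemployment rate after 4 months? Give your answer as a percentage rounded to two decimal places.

Unemployment rate after four months ≈ 7.43%.

With a fixed labor force, u_{t+1} = u_t + s·(1−u_t) − f·u_t = u_t·(1−s−f) + s.
Here 1−s−f = 0.517 and s = 0.034.
u_1 = 0.124600 × 0.517 + 0.034 = 0.098418.
u_2 = 0.098418 × 0.517 + 0.034 = 0.084882.
u_3 = 0.084882 × 0.517 + 0.034 = 0.077884.
u_4 = 0.077884 × 0.517 + 0.034 = 0.074266.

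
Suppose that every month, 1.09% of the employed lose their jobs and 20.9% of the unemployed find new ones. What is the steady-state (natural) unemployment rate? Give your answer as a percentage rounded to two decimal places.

At steady state the flows balance: s·E = f·U, so U/(E+U) = s/(s+f).
u* = 1.09 / (1.09 + 20.9) = 1.09 / 21.99 = 4.96%.

Steady-state unemployment rate ≈ 4.96%.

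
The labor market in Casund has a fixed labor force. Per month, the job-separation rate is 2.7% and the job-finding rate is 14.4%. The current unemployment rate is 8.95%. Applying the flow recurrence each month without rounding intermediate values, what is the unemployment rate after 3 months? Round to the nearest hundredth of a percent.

With a fixed labor force, u_{t+1} = u_t + s·(1−u_t) − f·u_t = u_t·(1−s−f) + s.
Here 1−s−f = 0.829 and s = 0.027.
u_1 = 0.089500 × 0.829 + 0.027 = 0.101195.
u_2 = 0.101195 × 0.829 + 0.027 = 0.110891.
u_3 = 0.110891 × 0.829 + 0.027 = 0.118929.

Unemployment rate after three months ≈ 11.89%.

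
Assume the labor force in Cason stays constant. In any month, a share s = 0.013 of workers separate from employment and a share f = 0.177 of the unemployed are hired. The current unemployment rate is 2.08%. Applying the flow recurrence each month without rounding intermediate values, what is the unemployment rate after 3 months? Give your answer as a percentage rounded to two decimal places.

With a fixed labor force, u_{t+1} = u_t + s·(1−u_t) − f·u_t = u_t·(1−s−f) + s.
Here 1−s−f = 0.810 and s = 0.013.
u_1 = 0.020800 × 0.810 + 0.013 = 0.029848.
u_2 = 0.029848 × 0.810 + 0.013 = 0.037177.
u_3 = 0.037177 × 0.810 + 0.013 = 0.043113.

Unemployment rate after three months ≈ 4.31%.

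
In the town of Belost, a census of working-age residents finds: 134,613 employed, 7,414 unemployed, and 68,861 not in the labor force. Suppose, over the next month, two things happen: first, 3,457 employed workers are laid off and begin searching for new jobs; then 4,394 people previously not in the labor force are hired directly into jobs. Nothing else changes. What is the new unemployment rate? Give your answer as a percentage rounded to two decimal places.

New unemployment rate ≈ 7.42%.

Initially, labor force = 134,613 + 7,414 = 142,027, so u = 7,414/142,027 = 5.22%.
After the first change, employed falls and unemployed rises by 3,457; labor force unchanged → E = 131,156, U = 10,871, labor force = 142,027.
After the second change, employed and labor force both rise by 4,394; unemployed unchanged → E = 135,550, U = 10,871, labor force = 146,421.
New unemployment rate = 10,871 / 146,421 = 7.42%.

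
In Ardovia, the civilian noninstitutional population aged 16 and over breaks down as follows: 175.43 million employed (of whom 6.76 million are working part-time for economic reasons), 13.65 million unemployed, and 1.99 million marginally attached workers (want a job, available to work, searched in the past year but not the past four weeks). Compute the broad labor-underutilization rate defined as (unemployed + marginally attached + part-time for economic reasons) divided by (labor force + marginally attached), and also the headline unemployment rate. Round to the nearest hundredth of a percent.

Broad underutilization rate ≈ 11.72%; headline unemployment rate ≈ 7.22%.

Labor force = 175.43 + 13.65 = 189.08 million.
Numerator = 13.65 + 1.99 + 6.76 = 22.40 million.
Denominator = 189.08 + 1.99 = 191.07 million.
Broad rate = 22.40 / 191.07 = 11.72%.
Headline unemployment rate = 13.65 / 189.08 = 7.22%.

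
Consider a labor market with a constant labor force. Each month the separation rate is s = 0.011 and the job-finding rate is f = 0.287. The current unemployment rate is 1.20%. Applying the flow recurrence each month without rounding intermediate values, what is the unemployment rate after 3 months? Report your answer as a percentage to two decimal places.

With a fixed labor force, u_{t+1} = u_t + s·(1−u_t) − f·u_t = u_t·(1−s−f) + s.
Here 1−s−f = 0.702 and s = 0.011.
u_1 = 0.012000 × 0.702 + 0.011 = 0.019424.
u_2 = 0.019424 × 0.702 + 0.011 = 0.024636.
u_3 = 0.024636 × 0.702 + 0.011 = 0.028294.

Unemployment rate after three months ≈ 2.83%.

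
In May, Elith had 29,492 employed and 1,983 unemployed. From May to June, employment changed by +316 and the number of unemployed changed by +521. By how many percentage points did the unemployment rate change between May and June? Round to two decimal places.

The unemployment rate changed by +1.45 percentage points.

May: labor force = 29,492 + 1,983 = 31,475; u = 1,983/31,475 = 6.30%.
June: labor force = 29,808 + 2,504 = 32,312; u = 2,504/32,312 = 7.75%.
Change = 7.75% − 6.30% = +1.45 pp.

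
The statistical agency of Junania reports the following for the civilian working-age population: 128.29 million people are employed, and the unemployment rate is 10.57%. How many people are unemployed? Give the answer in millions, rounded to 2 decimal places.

About 15.16 million are unemployed.

Let U be the number unemployed. The labor force is E + U, and U/(E+U) = 0.1057.
So U = 0.1057 × 128.29 / (1 − 0.1057) = 13.5603 / 0.8943 ≈ 15.16 million.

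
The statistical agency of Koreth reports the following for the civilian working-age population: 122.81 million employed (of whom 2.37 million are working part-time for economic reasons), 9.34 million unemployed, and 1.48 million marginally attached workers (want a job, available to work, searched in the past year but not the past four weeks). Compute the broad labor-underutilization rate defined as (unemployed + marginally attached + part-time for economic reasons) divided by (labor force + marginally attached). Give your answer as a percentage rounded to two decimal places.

Broad underutilization rate ≈ 9.87%.

Labor force = 122.81 + 9.34 = 132.15 million.
Numerator = 9.34 + 1.48 + 2.37 = 13.19 million.
Denominator = 132.15 + 1.48 = 133.63 million.
Broad rate = 13.19 / 133.63 = 9.87%.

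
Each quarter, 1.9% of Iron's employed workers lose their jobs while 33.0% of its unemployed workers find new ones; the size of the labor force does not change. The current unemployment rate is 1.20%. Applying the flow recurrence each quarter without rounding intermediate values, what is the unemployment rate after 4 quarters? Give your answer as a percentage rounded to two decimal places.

Unemployment rate after four quarters ≈ 4.68%.

With a fixed labor force, u_{t+1} = u_t + s·(1−u_t) − f·u_t = u_t·(1−s−f) + s.
Here 1−s−f = 0.651 and s = 0.019.
u_1 = 0.012000 × 0.651 + 0.019 = 0.026812.
u_2 = 0.026812 × 0.651 + 0.019 = 0.036455.
u_3 = 0.036455 × 0.651 + 0.019 = 0.042732.
u_4 = 0.042732 × 0.651 + 0.019 = 0.046819.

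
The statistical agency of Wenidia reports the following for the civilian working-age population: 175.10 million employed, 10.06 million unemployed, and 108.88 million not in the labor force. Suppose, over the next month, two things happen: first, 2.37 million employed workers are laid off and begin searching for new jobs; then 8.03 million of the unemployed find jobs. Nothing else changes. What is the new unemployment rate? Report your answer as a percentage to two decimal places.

New unemployment rate ≈ 2.38%.

Initially, labor force = 175.10 + 10.06 = 185.16 million, so u = 10.06/185.16 = 5.43%.
After the first change, employed falls and unemployed rises by 2.37; labor force unchanged → E = 172.73, U = 12.43, labor force = 185.16 million.
After the second change, unemployed falls and employed rises by 8.03; labor force unchanged → E = 180.76, U = 4.40, labor force = 185.16 million.
New unemployment rate = 4.40 / 185.16 = 2.38%.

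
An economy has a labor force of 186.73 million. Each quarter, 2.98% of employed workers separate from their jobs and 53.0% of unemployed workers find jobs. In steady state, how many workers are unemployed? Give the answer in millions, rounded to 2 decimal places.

About 9.94 million are unemployed in steady state.

Steady-state unemployment rate u* = s/(s+f) = 2.98/(2.98+53.0) = 0.053233.
Unemployed = u* × labor force = 0.053233 × 186.73 ≈ 9.94 million.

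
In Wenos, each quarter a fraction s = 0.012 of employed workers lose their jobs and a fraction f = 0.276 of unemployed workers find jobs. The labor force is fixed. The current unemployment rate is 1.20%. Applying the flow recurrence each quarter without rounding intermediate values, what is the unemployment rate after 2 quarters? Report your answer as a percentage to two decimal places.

With a fixed labor force, u_{t+1} = u_t + s·(1−u_t) − f·u_t = u_t·(1−s−f) + s.
Here 1−s−f = 0.712 and s = 0.012.
u_1 = 0.012000 × 0.712 + 0.012 = 0.020544.
u_2 = 0.020544 × 0.712 + 0.012 = 0.026627.

Unemployment rate after two quarters ≈ 2.66%.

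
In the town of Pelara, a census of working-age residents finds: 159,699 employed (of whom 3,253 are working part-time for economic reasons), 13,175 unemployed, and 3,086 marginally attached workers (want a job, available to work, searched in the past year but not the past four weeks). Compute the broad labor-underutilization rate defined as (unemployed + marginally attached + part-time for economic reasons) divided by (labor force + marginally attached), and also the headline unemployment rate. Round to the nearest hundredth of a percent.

Labor force = 159,699 + 13,175 = 172,874.
Numerator = 13,175 + 3,086 + 3,253 = 19,514.
Denominator = 172,874 + 3,086 = 175,960.
Broad rate = 19,514 / 175,960 = 11.09%.
Headline unemployment rate = 13,175 / 172,874 = 7.62%.

Broad underutilization rate ≈ 11.09%; headline unemployment rate ≈ 7.62%.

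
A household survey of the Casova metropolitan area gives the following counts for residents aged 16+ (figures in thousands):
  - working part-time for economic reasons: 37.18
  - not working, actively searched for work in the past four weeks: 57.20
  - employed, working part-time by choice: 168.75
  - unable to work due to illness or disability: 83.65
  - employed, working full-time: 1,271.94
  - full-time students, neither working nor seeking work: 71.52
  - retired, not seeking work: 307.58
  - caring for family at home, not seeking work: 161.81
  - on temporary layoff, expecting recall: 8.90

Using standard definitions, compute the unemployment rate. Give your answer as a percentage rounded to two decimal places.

Unemployment rate ≈ 4.28%.

Employed = 37.18 + 168.75 + 1,271.94 = 1,477.87 thousand (anyone who worked, including part-time for economic reasons, counts as employed).
Unemployed = 57.20 + 8.90 = 66.10 thousand (jobless and actively searching, or on temporary layoff).
Labor force = 1,477.87 + 66.10 = 1,543.97 thousand.
Unemployment rate = 66.10 / 1,543.97 = 4.28%.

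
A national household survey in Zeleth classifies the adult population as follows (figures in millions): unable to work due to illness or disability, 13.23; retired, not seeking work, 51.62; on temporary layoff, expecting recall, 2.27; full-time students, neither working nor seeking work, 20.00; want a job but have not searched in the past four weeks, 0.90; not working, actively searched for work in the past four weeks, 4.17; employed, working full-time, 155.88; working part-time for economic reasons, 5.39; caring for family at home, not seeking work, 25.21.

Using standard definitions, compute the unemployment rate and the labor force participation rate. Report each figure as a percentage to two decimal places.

Employed = 155.88 + 5.39 = 161.27 million (anyone who worked, including part-time for economic reasons, counts as employed).
Unemployed = 2.27 + 4.17 = 6.44 million (jobless and actively searching, or on temporary layoff).
Labor force = 161.27 + 6.44 = 167.71 million.
Not in labor force = 13.23 + 51.62 + 20.00 + 0.90 + 25.21 = 110.96 million (those not working and not actively searching are outside the labor force — including those who want a job but have given up searching).
Civilian working-age population = 167.71 + 110.96 = 278.67 million.
Unemployment rate = 6.44 / 167.71 = 3.84%.
Labor force participation rate = 167.71 / 278.67 = 60.18%.

Unemployment rate ≈ 3.84%; labor force participation rate ≈ 60.18%.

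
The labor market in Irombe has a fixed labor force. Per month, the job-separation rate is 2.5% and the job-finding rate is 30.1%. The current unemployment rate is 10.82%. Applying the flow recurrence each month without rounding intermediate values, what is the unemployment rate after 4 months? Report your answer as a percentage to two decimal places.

With a fixed labor force, u_{t+1} = u_t + s·(1−u_t) − f·u_t = u_t·(1−s−f) + s.
Here 1−s−f = 0.674 and s = 0.025.
u_1 = 0.108200 × 0.674 + 0.025 = 0.097927.
u_2 = 0.097927 × 0.674 + 0.025 = 0.091003.
u_3 = 0.091003 × 0.674 + 0.025 = 0.086336.
u_4 = 0.086336 × 0.674 + 0.025 = 0.083190.

Unemployment rate after four months ≈ 8.32%.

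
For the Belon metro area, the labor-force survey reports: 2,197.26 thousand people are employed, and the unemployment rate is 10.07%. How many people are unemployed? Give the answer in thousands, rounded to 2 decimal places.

Let U be the number unemployed. The labor force is E + U, and U/(E+U) = 0.1007.
So U = 0.1007 × 2,197.26 / (1 − 0.1007) = 221.2641 / 0.8993 ≈ 246.04 thousand.

About 246.04 thousand are unemployed.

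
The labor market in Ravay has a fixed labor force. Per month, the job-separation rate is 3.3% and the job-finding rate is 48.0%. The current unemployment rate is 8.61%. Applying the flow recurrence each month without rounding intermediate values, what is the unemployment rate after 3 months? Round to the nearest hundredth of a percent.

With a fixed labor force, u_{t+1} = u_t + s·(1−u_t) − f·u_t = u_t·(1−s−f) + s.
Here 1−s−f = 0.487 and s = 0.033.
u_1 = 0.086100 × 0.487 + 0.033 = 0.074931.
u_2 = 0.074931 × 0.487 + 0.033 = 0.069491.
u_3 = 0.069491 × 0.487 + 0.033 = 0.066842.

Unemployment rate after three months ≈ 6.68%.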